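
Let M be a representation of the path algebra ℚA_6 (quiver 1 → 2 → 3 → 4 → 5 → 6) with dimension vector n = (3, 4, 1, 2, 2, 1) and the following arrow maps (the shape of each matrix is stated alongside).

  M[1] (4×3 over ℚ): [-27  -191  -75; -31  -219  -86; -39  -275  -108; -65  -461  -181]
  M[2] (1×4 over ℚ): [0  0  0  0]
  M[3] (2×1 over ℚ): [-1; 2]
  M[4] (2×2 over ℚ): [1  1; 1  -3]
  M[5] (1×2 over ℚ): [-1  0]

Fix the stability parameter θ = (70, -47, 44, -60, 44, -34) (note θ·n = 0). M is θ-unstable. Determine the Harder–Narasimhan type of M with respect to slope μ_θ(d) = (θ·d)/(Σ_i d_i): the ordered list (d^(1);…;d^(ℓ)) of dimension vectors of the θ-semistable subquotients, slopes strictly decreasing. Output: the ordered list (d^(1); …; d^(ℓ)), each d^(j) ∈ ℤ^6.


Interval decomposition of M: I[1,1], I[1,2]^2, I[2,2]^2, I[3,6], I[4,5].
HN type (ℓ=7): μ^(1)=70; μ^(2)=44; μ^(3)=23/2; μ^(4)=5; μ^(5)=-8; μ^(6)=-47; μ^(7)=-60

((1, 0, 0, 0, 0, 0); (0, 0, 0, 0, 1, 0); (2, 2, 0, 0, 0, 0); (0, 0, 0, 0, 1, 1); (0, 0, 1, 1, 0, 0); (0, 2, 0, 0, 0, 0); (0, 0, 0, 1, 0, 0))


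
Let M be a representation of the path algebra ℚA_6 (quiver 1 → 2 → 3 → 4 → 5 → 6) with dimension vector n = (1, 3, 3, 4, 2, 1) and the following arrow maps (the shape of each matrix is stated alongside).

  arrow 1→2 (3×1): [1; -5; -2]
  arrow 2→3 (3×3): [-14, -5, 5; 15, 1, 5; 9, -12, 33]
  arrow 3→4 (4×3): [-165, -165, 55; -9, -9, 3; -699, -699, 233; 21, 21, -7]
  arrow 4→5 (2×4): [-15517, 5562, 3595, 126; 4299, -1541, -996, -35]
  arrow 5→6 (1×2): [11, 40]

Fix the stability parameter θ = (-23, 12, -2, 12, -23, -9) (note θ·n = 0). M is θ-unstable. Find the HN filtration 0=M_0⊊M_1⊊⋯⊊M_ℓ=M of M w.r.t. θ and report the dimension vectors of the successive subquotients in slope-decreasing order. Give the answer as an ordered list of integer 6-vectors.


Interval decomposition of M: I[1,3], I[2,3], I[2,6], I[4,4]^2, I[4,5].
HN type (ℓ=5): μ^(1)=12; μ^(2)=5; μ^(3)=-2; μ^(4)=-11/2; μ^(5)=-23

((0, 0, 0, 2, 0, 0); (0, 2, 2, 0, 0, 0); (0, 1, 1, 1, 1, 1); (0, 0, 0, 1, 1, 0); (1, 0, 0, 0, 0, 0))


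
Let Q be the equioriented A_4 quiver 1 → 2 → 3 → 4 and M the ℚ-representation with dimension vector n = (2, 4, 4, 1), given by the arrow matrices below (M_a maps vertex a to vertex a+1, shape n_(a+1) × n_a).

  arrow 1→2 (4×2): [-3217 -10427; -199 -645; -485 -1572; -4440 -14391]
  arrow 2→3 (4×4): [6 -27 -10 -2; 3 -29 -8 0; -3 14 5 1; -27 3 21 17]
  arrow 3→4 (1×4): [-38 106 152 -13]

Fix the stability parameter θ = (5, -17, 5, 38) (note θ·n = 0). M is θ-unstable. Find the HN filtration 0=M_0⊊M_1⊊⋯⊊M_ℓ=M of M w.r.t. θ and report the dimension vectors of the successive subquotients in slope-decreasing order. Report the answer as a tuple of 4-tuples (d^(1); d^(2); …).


Via rank(M_{q-1}∘⋯∘M_p): M ≅ I[1,2], I[1,4], I[2,3]^2, I[3,3].
μ_θ-semistable layers: μ^(1)=38; μ^(2)=5; μ^(3)=-6; μ^(4)=-17

((0, 0, 0, 1); (0, 0, 4, 0); (2, 2, 0, 0); (0, 2, 0, 0))


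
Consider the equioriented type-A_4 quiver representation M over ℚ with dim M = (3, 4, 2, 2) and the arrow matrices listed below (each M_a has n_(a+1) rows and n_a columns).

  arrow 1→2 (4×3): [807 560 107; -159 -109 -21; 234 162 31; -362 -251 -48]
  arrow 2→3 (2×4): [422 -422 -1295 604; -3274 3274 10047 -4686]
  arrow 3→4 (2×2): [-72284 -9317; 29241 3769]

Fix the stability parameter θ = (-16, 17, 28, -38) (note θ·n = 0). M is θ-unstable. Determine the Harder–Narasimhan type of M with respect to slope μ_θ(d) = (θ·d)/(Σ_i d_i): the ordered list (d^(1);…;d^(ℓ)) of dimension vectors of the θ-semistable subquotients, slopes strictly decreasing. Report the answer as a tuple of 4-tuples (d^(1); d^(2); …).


Via rank(M_{q-1}∘⋯∘M_p): M ≅ I[1,2], I[1,4]^2, I[2,2].
μ_θ-semistable layers: μ^(1)=17; μ^(2)=7/3; μ^(3)=-16

((0, 2, 0, 0); (0, 2, 2, 2); (3, 0, 0, 0))


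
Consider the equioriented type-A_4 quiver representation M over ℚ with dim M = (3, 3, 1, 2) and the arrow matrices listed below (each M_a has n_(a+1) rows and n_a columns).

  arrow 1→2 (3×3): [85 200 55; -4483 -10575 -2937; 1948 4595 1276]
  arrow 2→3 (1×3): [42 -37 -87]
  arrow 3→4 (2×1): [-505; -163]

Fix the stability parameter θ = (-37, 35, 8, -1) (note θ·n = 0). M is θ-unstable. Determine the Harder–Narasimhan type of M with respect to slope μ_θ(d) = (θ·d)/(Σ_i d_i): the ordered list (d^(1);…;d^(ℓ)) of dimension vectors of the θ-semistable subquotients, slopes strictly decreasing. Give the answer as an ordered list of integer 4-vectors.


Interval decomposition of M: I[1,1], I[1,2], I[1,4], I[2,2], I[4,4].
HN type (ℓ=4): μ^(1)=35; μ^(2)=14; μ^(3)=-1; μ^(4)=-37

((0, 2, 0, 0); (0, 1, 1, 1); (0, 0, 0, 1); (3, 0, 0, 0))


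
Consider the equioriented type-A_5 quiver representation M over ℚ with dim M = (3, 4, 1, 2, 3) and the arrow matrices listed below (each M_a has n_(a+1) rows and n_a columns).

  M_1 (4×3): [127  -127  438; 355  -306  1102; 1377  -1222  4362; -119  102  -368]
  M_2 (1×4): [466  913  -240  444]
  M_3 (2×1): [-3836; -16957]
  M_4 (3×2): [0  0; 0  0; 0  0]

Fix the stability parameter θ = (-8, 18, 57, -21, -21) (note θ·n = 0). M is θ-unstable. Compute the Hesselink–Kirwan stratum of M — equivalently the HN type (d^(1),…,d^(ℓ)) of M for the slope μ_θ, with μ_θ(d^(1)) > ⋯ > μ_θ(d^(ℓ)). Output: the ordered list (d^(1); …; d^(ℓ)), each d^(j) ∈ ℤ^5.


Via rank(M_{q-1}∘⋯∘M_p): M ≅ I[1,2]^2, I[1,4], I[2,2], I[4,4], I[5,5]^3.
μ_θ-semistable layers: μ^(1)=18; μ^(2)=-8; μ^(3)=-21

((0, 4, 1, 1, 0); (3, 0, 0, 0, 0); (0, 0, 0, 1, 3))


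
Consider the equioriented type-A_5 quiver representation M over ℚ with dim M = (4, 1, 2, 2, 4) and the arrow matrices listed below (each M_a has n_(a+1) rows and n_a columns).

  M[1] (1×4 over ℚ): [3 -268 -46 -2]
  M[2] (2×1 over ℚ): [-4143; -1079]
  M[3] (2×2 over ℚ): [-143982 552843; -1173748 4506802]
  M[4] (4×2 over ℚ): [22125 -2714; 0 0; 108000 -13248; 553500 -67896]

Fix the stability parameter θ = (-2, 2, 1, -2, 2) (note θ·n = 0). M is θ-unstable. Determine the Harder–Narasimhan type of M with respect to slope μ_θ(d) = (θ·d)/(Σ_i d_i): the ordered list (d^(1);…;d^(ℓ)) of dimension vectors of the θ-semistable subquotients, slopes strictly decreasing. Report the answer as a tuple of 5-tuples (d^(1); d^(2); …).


Interval decomposition of M: I[1,1]^3, I[1,5], I[3,3], I[4,4], I[5,5]^3.
HN type (ℓ=4): μ^(1)=2; μ^(2)=1; μ^(3)=1/3; μ^(4)=-2

((0, 0, 0, 0, 4); (0, 0, 1, 0, 0); (0, 1, 1, 1, 0); (4, 0, 0, 1, 0))


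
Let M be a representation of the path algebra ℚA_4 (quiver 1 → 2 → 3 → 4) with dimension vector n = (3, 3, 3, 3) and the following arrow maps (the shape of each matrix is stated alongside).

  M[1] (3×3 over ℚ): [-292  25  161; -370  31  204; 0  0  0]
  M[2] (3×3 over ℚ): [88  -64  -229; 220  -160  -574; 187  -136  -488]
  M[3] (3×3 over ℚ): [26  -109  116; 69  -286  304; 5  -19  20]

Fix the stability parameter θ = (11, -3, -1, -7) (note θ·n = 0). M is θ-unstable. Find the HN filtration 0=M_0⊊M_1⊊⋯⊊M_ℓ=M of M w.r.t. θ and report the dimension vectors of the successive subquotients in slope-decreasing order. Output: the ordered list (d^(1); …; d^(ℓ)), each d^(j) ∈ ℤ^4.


Interval decomposition of M: I[1,1], I[1,2], I[1,3], I[2,4], I[3,4], I[4,4].
HN type (ℓ=6): μ^(1)=11; μ^(2)=4; μ^(3)=7/3; μ^(4)=-11/3; μ^(5)=-4; μ^(6)=-7

((1, 0, 0, 0); (1, 1, 0, 0); (1, 1, 1, 0); (0, 1, 1, 1); (0, 0, 1, 1); (0, 0, 0, 1))


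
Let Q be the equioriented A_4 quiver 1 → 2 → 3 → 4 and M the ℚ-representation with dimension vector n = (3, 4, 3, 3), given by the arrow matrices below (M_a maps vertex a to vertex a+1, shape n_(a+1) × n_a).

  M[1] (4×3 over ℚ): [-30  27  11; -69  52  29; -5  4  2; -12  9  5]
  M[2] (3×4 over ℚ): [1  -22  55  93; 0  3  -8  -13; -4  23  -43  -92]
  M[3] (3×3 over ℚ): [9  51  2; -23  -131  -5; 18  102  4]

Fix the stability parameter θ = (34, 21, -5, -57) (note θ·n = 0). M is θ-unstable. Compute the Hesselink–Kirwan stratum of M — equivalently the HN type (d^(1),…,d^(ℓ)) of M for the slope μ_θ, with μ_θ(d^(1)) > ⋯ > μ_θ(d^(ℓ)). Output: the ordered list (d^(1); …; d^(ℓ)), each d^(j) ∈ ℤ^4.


Barcode: M ≅ I[1,3], I[1,4]^2, I[2,2], I[4,4]. HN layers by μ_θ (4 steps, strictly decreasing):
  μ^(1)=21; μ^(2)=50/3; μ^(3)=-7/4; μ^(4)=-57

((0, 1, 0, 0); (1, 1, 1, 0); (2, 2, 2, 2); (0, 0, 0, 1))


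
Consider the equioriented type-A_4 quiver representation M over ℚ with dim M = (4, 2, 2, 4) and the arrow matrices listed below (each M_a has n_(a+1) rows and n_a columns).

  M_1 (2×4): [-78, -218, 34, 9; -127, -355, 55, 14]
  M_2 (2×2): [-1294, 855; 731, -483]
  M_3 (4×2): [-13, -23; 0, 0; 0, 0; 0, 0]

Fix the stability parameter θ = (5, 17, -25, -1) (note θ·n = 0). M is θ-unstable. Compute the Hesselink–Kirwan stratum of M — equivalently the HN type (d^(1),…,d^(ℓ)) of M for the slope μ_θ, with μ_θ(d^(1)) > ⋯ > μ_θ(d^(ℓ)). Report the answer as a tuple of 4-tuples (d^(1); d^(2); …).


Interval decomposition of M: I[1,1]^2, I[1,3], I[1,4], I[4,4]^3.
HN type (ℓ=2): μ^(1)=5; μ^(2)=-1

((2, 0, 0, 0); (2, 2, 2, 4))


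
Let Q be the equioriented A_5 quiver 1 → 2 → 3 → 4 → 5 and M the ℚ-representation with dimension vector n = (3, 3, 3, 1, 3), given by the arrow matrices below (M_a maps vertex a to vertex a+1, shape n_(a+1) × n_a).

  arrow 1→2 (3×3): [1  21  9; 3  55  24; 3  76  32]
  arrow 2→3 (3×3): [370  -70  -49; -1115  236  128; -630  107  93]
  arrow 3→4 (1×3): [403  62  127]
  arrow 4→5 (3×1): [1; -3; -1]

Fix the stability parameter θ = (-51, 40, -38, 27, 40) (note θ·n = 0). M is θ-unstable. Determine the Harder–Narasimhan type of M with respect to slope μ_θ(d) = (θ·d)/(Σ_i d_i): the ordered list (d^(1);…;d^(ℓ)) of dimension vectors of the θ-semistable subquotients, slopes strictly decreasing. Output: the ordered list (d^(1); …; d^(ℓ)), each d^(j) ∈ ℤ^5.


Interval decomposition of M: I[1,3]^2, I[1,5], I[5,5]^2.
HN type (ℓ=4): μ^(1)=40; μ^(2)=27; μ^(3)=1; μ^(4)=-51

((0, 0, 0, 0, 3); (0, 0, 0, 1, 0); (0, 3, 3, 0, 0); (3, 0, 0, 0, 0))


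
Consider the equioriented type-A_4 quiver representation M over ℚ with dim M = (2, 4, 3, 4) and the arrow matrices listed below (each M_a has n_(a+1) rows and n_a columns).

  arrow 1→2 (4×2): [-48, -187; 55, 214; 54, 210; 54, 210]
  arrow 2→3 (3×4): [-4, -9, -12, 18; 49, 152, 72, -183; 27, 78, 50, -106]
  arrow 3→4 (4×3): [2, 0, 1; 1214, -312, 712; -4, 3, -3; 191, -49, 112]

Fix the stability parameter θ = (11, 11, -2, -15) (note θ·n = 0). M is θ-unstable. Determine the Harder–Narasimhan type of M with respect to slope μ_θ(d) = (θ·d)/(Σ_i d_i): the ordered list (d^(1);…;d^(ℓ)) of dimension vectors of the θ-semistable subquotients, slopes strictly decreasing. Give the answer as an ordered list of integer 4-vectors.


Interval decomposition of M: I[1,4]^2, I[2,2], I[2,4], I[4,4].
HN type (ℓ=4): μ^(1)=11; μ^(2)=5/4; μ^(3)=-2; μ^(4)=-15

((0, 1, 0, 0); (2, 2, 2, 2); (0, 1, 1, 1); (0, 0, 0, 1))


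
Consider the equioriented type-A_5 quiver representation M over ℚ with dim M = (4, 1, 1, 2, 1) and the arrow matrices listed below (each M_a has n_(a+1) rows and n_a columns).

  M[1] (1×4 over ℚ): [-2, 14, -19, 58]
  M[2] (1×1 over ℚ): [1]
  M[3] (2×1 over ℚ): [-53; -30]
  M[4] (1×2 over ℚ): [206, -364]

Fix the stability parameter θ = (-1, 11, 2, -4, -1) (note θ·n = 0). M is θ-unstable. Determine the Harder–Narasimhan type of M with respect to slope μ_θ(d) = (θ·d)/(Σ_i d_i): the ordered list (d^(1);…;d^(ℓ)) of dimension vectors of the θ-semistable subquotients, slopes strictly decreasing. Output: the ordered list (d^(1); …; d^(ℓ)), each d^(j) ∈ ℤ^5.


Barcode: M ≅ I[1,1]^3, I[1,5], I[4,4]. HN layers by μ_θ (3 steps, strictly decreasing):
  μ^(1)=2; μ^(2)=-1; μ^(3)=-4

((0, 1, 1, 1, 1); (4, 0, 0, 0, 0); (0, 0, 0, 1, 0))


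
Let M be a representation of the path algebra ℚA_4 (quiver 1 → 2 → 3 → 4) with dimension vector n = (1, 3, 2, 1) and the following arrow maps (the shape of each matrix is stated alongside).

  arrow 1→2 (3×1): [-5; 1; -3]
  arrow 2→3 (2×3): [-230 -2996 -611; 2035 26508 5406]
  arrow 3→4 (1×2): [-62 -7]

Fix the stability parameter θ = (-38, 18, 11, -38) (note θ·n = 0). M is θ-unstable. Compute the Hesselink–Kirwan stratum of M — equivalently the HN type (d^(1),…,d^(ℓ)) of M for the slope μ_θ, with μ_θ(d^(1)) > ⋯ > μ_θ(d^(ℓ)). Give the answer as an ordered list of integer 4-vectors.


Via rank(M_{q-1}∘⋯∘M_p): M ≅ I[1,4], I[2,2], I[2,3].
μ_θ-semistable layers: μ^(1)=18; μ^(2)=29/2; μ^(3)=-3; μ^(4)=-38

((0, 1, 0, 0); (0, 1, 1, 0); (0, 1, 1, 1); (1, 0, 0, 0))


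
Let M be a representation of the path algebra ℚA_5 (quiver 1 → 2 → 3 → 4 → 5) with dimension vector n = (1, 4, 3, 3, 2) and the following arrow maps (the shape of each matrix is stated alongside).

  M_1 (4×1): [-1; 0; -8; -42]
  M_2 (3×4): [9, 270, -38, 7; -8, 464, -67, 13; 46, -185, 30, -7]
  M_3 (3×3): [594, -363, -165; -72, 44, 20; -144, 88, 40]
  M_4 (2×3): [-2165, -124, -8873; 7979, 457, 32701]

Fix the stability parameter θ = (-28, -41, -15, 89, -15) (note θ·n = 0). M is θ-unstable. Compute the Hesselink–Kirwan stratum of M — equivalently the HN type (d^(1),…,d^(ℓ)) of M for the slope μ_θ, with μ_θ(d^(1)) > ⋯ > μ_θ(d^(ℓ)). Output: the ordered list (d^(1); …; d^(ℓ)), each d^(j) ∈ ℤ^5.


Interval decomposition of M: I[1,3], I[2,2], I[2,3], I[2,5], I[4,4], I[4,5].
HN type (ℓ=5): μ^(1)=89; μ^(2)=37; μ^(3)=-15; μ^(4)=-69/2; μ^(5)=-41

((0, 0, 0, 1, 0); (0, 0, 0, 2, 2); (0, 0, 3, 0, 0); (1, 1, 0, 0, 0); (0, 3, 0, 0, 0))


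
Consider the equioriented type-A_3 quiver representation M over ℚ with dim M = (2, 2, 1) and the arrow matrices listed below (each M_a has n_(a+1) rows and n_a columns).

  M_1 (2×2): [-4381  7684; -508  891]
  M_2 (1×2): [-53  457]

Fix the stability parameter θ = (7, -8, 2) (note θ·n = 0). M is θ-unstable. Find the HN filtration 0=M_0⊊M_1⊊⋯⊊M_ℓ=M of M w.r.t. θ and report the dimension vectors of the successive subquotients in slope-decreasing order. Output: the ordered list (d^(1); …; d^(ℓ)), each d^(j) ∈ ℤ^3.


Via rank(M_{q-1}∘⋯∘M_p): M ≅ I[1,2], I[1,3].
μ_θ-semistable layers: μ^(1)=2; μ^(2)=-1/2

((0, 0, 1); (2, 2, 0))


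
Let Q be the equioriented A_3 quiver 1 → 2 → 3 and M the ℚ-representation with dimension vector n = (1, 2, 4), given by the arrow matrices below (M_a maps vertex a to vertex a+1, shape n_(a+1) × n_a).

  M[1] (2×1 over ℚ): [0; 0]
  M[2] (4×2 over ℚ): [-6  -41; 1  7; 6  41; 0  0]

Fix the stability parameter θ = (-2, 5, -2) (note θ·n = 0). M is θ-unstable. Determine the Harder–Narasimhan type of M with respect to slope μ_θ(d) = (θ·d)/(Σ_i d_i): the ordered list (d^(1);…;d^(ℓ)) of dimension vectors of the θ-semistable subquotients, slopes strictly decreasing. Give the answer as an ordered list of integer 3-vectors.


Via rank(M_{q-1}∘⋯∘M_p): M ≅ I[1,1], I[2,3]^2, I[3,3]^2.
μ_θ-semistable layers: μ^(1)=3/2; μ^(2)=-2

((0, 2, 2); (1, 0, 2))


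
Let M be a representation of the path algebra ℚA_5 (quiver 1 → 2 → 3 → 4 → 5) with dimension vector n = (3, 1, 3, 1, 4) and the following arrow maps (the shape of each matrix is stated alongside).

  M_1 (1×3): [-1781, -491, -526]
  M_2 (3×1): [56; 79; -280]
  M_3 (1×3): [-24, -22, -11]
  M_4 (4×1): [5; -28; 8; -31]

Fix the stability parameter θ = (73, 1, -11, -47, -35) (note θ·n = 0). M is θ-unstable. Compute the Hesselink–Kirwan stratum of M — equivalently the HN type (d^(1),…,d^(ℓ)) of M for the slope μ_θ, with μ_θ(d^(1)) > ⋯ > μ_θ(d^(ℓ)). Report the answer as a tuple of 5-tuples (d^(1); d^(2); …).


Via rank(M_{q-1}∘⋯∘M_p): M ≅ I[1,1]^2, I[1,5], I[3,3]^2, I[5,5]^3.
μ_θ-semistable layers: μ^(1)=73; μ^(2)=-19/5; μ^(3)=-11; μ^(4)=-35

((2, 0, 0, 0, 0); (1, 1, 1, 1, 1); (0, 0, 2, 0, 0); (0, 0, 0, 0, 3))


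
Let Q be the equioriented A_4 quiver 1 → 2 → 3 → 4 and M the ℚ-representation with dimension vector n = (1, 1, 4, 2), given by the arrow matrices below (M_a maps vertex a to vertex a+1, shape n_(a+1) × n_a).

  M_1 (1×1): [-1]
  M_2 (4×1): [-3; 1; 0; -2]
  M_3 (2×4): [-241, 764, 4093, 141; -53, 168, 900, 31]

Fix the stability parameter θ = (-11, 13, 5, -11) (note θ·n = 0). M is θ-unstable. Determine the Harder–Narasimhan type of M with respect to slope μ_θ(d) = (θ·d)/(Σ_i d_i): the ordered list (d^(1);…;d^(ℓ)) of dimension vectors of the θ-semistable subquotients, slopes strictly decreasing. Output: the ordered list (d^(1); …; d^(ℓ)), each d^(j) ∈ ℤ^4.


Barcode: M ≅ I[1,4], I[3,3]^2, I[3,4]. HN layers by μ_θ (4 steps, strictly decreasing):
  μ^(1)=5; μ^(2)=7/3; μ^(3)=-3; μ^(4)=-11

((0, 0, 2, 0); (0, 1, 1, 1); (0, 0, 1, 1); (1, 0, 0, 0))


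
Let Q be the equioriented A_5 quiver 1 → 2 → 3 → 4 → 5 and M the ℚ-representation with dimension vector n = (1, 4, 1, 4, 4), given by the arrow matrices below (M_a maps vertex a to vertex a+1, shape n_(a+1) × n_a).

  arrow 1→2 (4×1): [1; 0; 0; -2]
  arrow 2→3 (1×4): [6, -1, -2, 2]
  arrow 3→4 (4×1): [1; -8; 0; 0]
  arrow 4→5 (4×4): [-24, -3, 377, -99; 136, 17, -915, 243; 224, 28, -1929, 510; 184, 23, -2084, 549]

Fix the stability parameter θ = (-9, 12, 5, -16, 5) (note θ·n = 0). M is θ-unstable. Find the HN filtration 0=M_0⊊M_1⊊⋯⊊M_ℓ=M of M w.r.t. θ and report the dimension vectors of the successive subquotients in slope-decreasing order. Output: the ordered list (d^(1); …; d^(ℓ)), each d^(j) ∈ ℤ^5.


Interval decomposition of M: I[1,4], I[2,2]^3, I[4,5]^3, I[5,5].
HN type (ℓ=5): μ^(1)=12; μ^(2)=5; μ^(3)=1/3; μ^(4)=-9; μ^(5)=-16

((0, 3, 0, 0, 0); (0, 0, 0, 0, 4); (0, 1, 1, 1, 0); (1, 0, 0, 0, 0); (0, 0, 0, 3, 0))


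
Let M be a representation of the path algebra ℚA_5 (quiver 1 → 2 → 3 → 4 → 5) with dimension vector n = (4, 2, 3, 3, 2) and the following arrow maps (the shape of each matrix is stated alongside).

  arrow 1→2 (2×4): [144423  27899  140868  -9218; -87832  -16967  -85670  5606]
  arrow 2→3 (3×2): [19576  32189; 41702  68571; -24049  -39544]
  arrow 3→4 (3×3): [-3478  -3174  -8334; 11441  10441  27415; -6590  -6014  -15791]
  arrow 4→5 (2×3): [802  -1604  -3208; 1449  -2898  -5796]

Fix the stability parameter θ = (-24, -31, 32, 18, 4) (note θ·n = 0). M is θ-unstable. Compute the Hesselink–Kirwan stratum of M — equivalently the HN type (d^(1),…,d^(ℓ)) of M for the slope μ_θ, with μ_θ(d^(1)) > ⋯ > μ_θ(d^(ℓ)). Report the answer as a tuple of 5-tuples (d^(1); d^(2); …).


Interval decomposition of M: I[1,1]^2, I[1,3], I[1,4], I[3,4], I[4,5], I[5,5].
HN type (ℓ=6): μ^(1)=32; μ^(2)=25; μ^(3)=11; μ^(4)=4; μ^(5)=-24; μ^(6)=-55/2

((0, 0, 1, 0, 0); (0, 0, 2, 2, 0); (0, 0, 0, 1, 1); (0, 0, 0, 0, 1); (2, 0, 0, 0, 0); (2, 2, 0, 0, 0))


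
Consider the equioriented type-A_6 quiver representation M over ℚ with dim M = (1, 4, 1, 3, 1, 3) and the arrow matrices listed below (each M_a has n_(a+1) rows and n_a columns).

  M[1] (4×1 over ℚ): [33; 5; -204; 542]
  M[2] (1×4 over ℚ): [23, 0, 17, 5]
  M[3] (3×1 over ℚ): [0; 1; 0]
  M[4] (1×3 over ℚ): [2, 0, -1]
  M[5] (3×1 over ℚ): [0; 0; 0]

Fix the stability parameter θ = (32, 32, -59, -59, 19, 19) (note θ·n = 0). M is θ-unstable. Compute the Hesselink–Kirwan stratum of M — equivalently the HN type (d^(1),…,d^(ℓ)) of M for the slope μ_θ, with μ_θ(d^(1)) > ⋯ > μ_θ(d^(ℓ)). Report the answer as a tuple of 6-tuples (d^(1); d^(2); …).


Barcode: M ≅ I[1,4], I[2,2]^3, I[4,4], I[4,5], I[6,6]^3. HN layers by μ_θ (4 steps, strictly decreasing):
  μ^(1)=32; μ^(2)=19; μ^(3)=-27/2; μ^(4)=-59

((0, 3, 0, 0, 0, 0); (0, 0, 0, 0, 1, 3); (1, 1, 1, 1, 0, 0); (0, 0, 0, 2, 0, 0))


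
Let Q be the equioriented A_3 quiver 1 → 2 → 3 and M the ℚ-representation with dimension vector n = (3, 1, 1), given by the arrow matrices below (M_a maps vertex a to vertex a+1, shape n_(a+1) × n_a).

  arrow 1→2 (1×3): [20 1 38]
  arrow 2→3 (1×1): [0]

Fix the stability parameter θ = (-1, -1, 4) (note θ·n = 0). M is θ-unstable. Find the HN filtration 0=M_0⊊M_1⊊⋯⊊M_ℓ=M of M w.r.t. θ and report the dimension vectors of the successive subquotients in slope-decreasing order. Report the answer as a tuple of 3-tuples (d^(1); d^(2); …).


Interval decomposition of M: I[1,1]^2, I[1,2], I[3,3].
HN type (ℓ=2): μ^(1)=4; μ^(2)=-1

((0, 0, 1); (3, 1, 0))


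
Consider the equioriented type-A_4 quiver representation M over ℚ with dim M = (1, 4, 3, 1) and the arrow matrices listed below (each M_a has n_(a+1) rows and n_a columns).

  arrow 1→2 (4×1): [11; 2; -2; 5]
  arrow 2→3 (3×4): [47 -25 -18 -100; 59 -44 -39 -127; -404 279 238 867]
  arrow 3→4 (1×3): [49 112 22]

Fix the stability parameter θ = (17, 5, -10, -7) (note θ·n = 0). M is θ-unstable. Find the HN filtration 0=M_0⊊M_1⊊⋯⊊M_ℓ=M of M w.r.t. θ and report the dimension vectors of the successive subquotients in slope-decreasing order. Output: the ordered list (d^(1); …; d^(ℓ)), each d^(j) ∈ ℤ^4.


Interval decomposition of M: I[1,4], I[2,2], I[2,3]^2.
HN type (ℓ=3): μ^(1)=5; μ^(2)=5/4; μ^(3)=-5/2

((0, 1, 0, 0); (1, 1, 1, 1); (0, 2, 2, 0))


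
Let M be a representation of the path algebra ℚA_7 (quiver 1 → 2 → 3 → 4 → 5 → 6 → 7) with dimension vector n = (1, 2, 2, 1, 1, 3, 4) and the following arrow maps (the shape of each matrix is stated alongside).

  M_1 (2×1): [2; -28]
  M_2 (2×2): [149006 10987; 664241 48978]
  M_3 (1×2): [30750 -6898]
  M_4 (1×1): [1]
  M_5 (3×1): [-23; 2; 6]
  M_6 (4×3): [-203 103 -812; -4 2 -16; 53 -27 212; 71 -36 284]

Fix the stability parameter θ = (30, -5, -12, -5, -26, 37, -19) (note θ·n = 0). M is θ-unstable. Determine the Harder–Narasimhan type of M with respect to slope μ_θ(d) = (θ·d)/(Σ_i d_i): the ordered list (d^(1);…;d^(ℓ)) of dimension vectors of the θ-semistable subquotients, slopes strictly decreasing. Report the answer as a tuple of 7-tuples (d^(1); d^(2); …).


Barcode: M ≅ I[1,7], I[2,3], I[6,6], I[6,7], I[7,7]^2. HN layers by μ_θ (5 steps, strictly decreasing):
  μ^(1)=37; μ^(2)=9; μ^(3)=-18/5; μ^(4)=-17/2; μ^(5)=-19

((0, 0, 0, 0, 0, 1, 0); (0, 0, 0, 0, 0, 2, 2); (1, 1, 1, 1, 1, 0, 0); (0, 1, 1, 0, 0, 0, 0); (0, 0, 0, 0, 0, 0, 2))


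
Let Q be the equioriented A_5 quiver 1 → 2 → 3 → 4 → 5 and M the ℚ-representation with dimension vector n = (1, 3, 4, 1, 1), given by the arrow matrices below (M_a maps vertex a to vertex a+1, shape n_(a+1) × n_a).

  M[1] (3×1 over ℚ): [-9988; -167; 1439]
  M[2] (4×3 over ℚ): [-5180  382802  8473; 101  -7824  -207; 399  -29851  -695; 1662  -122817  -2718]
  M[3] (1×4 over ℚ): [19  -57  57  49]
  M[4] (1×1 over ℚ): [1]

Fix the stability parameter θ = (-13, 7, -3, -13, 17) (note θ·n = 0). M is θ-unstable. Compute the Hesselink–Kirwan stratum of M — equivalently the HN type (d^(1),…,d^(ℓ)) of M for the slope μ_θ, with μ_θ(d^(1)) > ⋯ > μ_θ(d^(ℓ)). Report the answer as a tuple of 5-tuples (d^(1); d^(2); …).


Barcode: M ≅ I[1,5], I[2,3]^2, I[3,3]. HN layers by μ_θ (4 steps, strictly decreasing):
  μ^(1)=17; μ^(2)=2; μ^(3)=-3; μ^(4)=-13

((0, 0, 0, 0, 1); (0, 2, 2, 0, 0); (0, 1, 2, 1, 0); (1, 0, 0, 0, 0))


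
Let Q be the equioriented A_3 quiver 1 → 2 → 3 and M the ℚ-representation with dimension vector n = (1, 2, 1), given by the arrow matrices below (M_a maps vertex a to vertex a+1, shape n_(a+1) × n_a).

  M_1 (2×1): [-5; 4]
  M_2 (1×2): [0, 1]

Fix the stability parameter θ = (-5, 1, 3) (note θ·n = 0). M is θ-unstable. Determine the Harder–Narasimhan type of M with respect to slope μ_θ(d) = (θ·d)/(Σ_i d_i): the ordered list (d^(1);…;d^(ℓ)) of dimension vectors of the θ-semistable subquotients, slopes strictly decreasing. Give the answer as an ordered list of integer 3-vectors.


Interval decomposition of M: I[1,3], I[2,2].
HN type (ℓ=3): μ^(1)=3; μ^(2)=1; μ^(3)=-5

((0, 0, 1); (0, 2, 0); (1, 0, 0))


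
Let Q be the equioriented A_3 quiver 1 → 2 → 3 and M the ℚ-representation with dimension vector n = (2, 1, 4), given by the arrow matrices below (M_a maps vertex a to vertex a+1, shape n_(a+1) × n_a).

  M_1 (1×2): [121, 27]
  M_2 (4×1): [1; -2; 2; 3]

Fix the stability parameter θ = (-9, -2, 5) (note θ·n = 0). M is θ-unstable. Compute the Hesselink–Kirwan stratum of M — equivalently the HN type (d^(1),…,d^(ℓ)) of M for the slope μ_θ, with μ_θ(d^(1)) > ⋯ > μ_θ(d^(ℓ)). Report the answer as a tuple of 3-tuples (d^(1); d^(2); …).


Interval decomposition of M: I[1,1], I[1,3], I[3,3]^3.
HN type (ℓ=3): μ^(1)=5; μ^(2)=-2; μ^(3)=-9

((0, 0, 4); (0, 1, 0); (2, 0, 0))


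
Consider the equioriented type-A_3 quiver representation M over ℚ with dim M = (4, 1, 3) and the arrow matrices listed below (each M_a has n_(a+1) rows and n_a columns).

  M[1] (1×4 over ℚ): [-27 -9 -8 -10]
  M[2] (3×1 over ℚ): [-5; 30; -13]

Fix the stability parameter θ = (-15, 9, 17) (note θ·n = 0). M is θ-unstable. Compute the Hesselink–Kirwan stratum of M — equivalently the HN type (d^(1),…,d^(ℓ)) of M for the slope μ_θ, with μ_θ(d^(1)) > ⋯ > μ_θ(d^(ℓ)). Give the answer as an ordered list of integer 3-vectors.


Via rank(M_{q-1}∘⋯∘M_p): M ≅ I[1,1]^3, I[1,3], I[3,3]^2.
μ_θ-semistable layers: μ^(1)=17; μ^(2)=9; μ^(3)=-15

((0, 0, 3); (0, 1, 0); (4, 0, 0))


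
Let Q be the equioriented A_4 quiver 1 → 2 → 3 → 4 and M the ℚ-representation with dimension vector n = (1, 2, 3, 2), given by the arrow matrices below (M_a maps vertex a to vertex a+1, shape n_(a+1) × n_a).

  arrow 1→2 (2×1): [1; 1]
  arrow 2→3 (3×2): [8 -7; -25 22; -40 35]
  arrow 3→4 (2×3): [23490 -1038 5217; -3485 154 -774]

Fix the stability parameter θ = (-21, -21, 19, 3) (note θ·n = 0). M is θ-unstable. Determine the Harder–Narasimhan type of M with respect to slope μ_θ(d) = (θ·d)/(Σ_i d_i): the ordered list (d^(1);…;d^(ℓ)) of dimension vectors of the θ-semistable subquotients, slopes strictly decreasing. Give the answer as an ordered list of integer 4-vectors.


Interval decomposition of M: I[1,4], I[2,3], I[3,4].
HN type (ℓ=3): μ^(1)=19; μ^(2)=11; μ^(3)=-21

((0, 0, 1, 0); (0, 0, 2, 2); (1, 2, 0, 0))


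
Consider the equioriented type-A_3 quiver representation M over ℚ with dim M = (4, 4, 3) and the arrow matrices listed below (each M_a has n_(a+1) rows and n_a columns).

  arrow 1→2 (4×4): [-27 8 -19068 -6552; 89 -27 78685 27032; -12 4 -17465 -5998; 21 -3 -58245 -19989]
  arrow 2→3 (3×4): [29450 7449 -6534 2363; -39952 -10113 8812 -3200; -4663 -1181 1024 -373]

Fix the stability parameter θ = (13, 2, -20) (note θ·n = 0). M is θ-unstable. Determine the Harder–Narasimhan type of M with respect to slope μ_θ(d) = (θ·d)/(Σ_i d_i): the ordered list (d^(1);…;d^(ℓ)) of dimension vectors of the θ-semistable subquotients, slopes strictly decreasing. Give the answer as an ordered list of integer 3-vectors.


Interval decomposition of M: I[1,2], I[1,3]^3.
HN type (ℓ=2): μ^(1)=15/2; μ^(2)=-5/3

((1, 1, 0); (3, 3, 3))


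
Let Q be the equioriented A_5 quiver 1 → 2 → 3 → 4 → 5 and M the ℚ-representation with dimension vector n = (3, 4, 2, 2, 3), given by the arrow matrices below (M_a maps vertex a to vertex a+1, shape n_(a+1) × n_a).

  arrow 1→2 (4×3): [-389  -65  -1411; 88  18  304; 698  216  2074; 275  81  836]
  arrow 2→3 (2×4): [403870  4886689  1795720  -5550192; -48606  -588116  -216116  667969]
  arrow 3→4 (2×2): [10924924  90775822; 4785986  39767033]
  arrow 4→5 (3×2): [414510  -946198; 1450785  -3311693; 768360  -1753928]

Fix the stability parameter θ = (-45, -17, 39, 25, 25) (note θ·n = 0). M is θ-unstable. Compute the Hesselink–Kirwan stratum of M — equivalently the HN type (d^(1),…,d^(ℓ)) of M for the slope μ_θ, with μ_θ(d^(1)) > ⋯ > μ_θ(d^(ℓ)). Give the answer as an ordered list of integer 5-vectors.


Barcode: M ≅ I[1,2], I[1,3], I[1,5], I[2,2], I[4,4], I[5,5]^2. HN layers by μ_θ (5 steps, strictly decreasing):
  μ^(1)=39; μ^(2)=89/3; μ^(3)=25; μ^(4)=-17; μ^(5)=-45

((0, 0, 1, 0, 0); (0, 0, 1, 1, 1); (0, 0, 0, 1, 2); (0, 4, 0, 0, 0); (3, 0, 0, 0, 0))


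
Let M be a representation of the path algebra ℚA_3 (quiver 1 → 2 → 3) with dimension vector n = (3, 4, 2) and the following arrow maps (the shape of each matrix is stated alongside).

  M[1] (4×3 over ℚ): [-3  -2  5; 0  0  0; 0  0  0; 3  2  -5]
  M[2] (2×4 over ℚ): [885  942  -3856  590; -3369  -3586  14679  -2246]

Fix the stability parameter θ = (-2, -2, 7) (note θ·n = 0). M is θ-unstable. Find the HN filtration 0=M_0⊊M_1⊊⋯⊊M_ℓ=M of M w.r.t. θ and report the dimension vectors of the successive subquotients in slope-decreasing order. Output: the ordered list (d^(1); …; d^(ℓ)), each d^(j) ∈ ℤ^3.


Interval decomposition of M: I[1,1]^2, I[1,3], I[2,2]^2, I[2,3].
HN type (ℓ=2): μ^(1)=7; μ^(2)=-2

((0, 0, 2); (3, 4, 0))


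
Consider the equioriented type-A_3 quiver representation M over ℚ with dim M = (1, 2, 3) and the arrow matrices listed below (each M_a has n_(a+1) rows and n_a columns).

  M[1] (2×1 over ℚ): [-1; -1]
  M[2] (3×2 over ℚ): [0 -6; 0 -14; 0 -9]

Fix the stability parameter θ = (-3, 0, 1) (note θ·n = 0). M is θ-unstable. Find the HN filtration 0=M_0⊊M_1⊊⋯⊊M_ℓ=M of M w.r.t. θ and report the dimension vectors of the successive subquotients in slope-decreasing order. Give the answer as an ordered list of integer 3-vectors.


Interval decomposition of M: I[1,3], I[2,2], I[3,3]^2.
HN type (ℓ=3): μ^(1)=1; μ^(2)=0; μ^(3)=-3

((0, 0, 3); (0, 2, 0); (1, 0, 0))


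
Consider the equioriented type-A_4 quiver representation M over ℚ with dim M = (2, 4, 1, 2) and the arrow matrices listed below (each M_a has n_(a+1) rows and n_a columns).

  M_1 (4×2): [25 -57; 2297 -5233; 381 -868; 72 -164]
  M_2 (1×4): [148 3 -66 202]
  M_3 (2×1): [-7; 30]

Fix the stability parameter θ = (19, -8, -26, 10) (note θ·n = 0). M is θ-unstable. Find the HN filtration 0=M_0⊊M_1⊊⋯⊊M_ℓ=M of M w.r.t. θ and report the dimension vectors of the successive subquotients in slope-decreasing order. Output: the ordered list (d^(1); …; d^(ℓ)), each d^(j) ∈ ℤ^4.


Barcode: M ≅ I[1,2], I[1,4], I[2,2]^2, I[4,4]. HN layers by μ_θ (4 steps, strictly decreasing):
  μ^(1)=10; μ^(2)=11/2; μ^(3)=-5; μ^(4)=-8

((0, 0, 0, 2); (1, 1, 0, 0); (1, 1, 1, 0); (0, 2, 0, 0))


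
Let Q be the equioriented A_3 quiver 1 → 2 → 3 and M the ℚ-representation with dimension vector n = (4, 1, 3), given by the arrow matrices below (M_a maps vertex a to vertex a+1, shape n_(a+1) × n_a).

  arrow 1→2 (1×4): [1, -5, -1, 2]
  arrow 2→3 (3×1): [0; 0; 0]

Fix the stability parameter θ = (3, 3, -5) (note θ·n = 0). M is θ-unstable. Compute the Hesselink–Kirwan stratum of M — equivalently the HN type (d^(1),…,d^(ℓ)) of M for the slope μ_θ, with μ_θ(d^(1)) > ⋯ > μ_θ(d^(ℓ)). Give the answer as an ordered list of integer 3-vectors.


Interval decomposition of M: I[1,1]^3, I[1,2], I[3,3]^3.
HN type (ℓ=2): μ^(1)=3; μ^(2)=-5

((4, 1, 0); (0, 0, 3))


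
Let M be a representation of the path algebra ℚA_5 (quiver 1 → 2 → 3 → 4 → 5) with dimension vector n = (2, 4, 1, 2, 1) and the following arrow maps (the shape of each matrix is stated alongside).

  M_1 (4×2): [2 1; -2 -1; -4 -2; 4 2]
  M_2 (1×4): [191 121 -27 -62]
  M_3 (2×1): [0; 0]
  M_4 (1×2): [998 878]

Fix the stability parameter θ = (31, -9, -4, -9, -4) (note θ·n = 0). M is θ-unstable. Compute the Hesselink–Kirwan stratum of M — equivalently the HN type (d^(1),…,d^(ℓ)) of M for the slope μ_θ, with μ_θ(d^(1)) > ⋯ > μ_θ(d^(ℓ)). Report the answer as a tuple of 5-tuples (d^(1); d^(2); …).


Via rank(M_{q-1}∘⋯∘M_p): M ≅ I[1,1], I[1,2], I[2,2]^2, I[2,3], I[4,4], I[4,5].
μ_θ-semistable layers: μ^(1)=31; μ^(2)=11; μ^(3)=-4; μ^(4)=-9

((1, 0, 0, 0, 0); (1, 1, 0, 0, 0); (0, 0, 1, 0, 1); (0, 3, 0, 2, 0))


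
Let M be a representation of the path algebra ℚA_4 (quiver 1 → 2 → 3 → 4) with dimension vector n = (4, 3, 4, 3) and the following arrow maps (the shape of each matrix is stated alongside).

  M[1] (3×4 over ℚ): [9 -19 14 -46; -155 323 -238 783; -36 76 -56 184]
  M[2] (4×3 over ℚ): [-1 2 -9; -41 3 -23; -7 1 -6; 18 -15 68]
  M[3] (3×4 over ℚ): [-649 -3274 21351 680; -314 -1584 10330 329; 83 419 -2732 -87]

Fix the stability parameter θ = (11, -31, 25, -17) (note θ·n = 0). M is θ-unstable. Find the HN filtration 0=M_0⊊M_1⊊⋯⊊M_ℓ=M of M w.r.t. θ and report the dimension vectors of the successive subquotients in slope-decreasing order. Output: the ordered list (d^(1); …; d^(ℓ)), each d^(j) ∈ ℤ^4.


Interval decomposition of M: I[1,1]^2, I[1,3], I[1,4], I[2,4], I[3,4].
HN type (ℓ=5): μ^(1)=25; μ^(2)=11; μ^(3)=4; μ^(4)=-10; μ^(5)=-31

((0, 0, 1, 0); (2, 0, 0, 0); (0, 0, 3, 3); (2, 2, 0, 0); (0, 1, 0, 0))


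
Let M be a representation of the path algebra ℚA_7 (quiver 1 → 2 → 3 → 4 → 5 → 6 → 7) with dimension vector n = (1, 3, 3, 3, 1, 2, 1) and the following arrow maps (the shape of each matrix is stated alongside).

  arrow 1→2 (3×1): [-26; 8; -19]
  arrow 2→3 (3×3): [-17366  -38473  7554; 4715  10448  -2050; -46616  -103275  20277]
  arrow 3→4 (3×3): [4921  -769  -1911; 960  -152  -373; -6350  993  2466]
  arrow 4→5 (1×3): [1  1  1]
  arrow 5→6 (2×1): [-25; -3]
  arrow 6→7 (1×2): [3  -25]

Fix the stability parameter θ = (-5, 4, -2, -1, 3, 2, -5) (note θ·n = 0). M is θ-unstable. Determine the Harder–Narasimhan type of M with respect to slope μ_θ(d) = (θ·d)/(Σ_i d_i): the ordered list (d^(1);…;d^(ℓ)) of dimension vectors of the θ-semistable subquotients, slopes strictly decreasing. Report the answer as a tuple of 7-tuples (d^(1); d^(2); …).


Interval decomposition of M: I[1,4], I[2,4], I[2,6], I[6,7].
HN type (ℓ=4): μ^(1)=5/2; μ^(2)=1/3; μ^(3)=-3/2; μ^(4)=-5

((0, 0, 0, 0, 1, 1, 0); (0, 3, 3, 3, 0, 0, 0); (0, 0, 0, 0, 0, 1, 1); (1, 0, 0, 0, 0, 0, 0))


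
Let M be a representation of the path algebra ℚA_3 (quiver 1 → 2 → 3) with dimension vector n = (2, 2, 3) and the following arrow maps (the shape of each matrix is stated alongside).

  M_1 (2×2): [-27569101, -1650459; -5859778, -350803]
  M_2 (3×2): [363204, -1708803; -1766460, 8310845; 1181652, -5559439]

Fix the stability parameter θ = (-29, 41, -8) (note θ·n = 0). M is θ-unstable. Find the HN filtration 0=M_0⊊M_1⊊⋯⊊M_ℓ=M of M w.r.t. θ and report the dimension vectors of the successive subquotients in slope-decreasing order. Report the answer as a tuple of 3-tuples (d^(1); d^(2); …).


Interval decomposition of M: I[1,2], I[1,3], I[3,3]^2.
HN type (ℓ=4): μ^(1)=41; μ^(2)=33/2; μ^(3)=-8; μ^(4)=-29

((0, 1, 0); (0, 1, 1); (0, 0, 2); (2, 0, 0))


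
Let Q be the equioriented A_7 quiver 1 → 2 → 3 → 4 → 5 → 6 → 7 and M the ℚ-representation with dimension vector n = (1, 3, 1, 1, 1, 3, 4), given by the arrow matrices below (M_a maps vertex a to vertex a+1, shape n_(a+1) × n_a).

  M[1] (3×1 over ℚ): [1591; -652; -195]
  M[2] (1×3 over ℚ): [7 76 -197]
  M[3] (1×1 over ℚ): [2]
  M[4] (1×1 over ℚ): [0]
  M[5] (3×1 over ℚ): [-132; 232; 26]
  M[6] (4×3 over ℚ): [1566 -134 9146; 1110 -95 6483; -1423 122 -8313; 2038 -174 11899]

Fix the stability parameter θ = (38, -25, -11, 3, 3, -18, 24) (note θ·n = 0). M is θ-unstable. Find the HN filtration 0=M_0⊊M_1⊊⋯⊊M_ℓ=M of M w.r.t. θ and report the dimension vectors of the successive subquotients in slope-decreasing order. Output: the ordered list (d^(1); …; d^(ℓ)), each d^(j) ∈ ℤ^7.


Interval decomposition of M: I[1,2], I[2,2], I[2,4], I[5,7], I[6,7]^2, I[7,7].
HN type (ℓ=7): μ^(1)=24; μ^(2)=13/2; μ^(3)=3; μ^(4)=-15/2; μ^(5)=-11; μ^(6)=-18; μ^(7)=-25

((0, 0, 0, 0, 0, 0, 4); (1, 1, 0, 0, 0, 0, 0); (0, 0, 0, 1, 0, 0, 0); (0, 0, 0, 0, 1, 1, 0); (0, 0, 1, 0, 0, 0, 0); (0, 0, 0, 0, 0, 2, 0); (0, 2, 0, 0, 0, 0, 0))


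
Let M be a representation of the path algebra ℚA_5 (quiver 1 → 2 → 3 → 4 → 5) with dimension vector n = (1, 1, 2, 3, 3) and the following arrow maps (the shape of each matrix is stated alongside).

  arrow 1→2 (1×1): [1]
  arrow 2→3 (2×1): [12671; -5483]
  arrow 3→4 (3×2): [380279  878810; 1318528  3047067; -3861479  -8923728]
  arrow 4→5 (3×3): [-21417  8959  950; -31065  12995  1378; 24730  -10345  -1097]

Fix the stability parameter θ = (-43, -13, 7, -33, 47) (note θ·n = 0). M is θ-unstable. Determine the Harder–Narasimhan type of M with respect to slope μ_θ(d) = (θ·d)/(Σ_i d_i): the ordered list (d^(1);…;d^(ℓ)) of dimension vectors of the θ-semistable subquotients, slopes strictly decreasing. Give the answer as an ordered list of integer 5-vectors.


Barcode: M ≅ I[1,4], I[3,5], I[4,5], I[5,5]. HN layers by μ_θ (4 steps, strictly decreasing):
  μ^(1)=47; μ^(2)=-13; μ^(3)=-33; μ^(4)=-43

((0, 0, 0, 0, 3); (0, 1, 2, 2, 0); (0, 0, 0, 1, 0); (1, 0, 0, 0, 0))


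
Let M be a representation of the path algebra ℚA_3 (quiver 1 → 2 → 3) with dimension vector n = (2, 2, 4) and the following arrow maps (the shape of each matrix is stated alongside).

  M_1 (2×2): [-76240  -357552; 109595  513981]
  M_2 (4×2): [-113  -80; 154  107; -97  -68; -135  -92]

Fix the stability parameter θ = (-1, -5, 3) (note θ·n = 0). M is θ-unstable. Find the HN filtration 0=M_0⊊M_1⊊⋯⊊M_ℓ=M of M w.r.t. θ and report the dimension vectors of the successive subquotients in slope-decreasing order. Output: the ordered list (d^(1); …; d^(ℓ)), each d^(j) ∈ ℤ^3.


Interval decomposition of M: I[1,1], I[1,3], I[2,3], I[3,3]^2.
HN type (ℓ=4): μ^(1)=3; μ^(2)=-1; μ^(3)=-3; μ^(4)=-5

((0, 0, 4); (1, 0, 0); (1, 1, 0); (0, 1, 0))


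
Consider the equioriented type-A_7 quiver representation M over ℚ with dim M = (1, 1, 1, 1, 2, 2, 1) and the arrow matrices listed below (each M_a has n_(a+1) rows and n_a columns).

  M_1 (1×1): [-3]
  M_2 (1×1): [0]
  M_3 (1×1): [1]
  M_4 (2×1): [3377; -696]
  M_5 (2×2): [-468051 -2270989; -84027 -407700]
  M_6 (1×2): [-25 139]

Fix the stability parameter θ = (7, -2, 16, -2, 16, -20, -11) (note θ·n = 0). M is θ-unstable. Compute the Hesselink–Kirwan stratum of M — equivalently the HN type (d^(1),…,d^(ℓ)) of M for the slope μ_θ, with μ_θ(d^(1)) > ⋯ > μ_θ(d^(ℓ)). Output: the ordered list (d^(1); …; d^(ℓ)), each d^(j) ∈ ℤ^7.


Barcode: M ≅ I[1,2], I[3,7], I[5,6]. HN layers by μ_θ (3 steps, strictly decreasing):
  μ^(1)=5/2; μ^(2)=-1/5; μ^(3)=-2

((1, 1, 0, 0, 0, 0, 0); (0, 0, 1, 1, 1, 1, 1); (0, 0, 0, 0, 1, 1, 0))


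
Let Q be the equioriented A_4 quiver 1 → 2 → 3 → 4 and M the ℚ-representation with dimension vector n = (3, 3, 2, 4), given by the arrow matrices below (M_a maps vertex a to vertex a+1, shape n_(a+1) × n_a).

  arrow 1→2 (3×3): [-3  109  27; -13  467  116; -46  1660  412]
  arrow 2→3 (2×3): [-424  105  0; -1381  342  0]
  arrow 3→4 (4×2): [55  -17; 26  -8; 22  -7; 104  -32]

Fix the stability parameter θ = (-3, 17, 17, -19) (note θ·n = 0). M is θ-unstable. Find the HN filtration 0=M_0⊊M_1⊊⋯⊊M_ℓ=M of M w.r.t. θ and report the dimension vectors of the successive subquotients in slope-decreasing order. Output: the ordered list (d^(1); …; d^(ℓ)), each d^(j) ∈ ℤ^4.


Via rank(M_{q-1}∘⋯∘M_p): M ≅ I[1,2], I[1,4]^2, I[4,4]^2.
μ_θ-semistable layers: μ^(1)=17; μ^(2)=5; μ^(3)=-3; μ^(4)=-19

((0, 1, 0, 0); (0, 2, 2, 2); (3, 0, 0, 0); (0, 0, 0, 2))
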